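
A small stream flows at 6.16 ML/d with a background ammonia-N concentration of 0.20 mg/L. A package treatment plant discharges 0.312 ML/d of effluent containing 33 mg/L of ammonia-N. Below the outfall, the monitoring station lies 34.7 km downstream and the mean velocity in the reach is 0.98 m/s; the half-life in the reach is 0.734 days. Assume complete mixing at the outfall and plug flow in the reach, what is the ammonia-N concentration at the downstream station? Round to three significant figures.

Conservation of mass: C = (6.160·0.2000 + 0.3120·33.00) / 6.472 = 11.53/6.472 = 1.781 mg/L.
Travel time t = 34.7·1000 / 0.98 = 35410 s = 9.836 h.
Half-life 0.734 d → k = ln 2 / 0.734 = 0.9443 d⁻¹.
After decay, C = 1.781 × e^(−kt) = 1.781 × 0.6791 = 1.210 mg/L.

1.21 mg/L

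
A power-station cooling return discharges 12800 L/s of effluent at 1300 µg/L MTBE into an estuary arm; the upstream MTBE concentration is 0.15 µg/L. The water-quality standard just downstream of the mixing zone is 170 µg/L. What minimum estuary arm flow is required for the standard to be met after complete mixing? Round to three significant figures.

85200 L/s

Set C_mix = 170: (Q·0.1500 + 12800·1300) / (Q + 12800) = 170
→ Q = 12800·(1300 − 170)/(170 − 0.1500) = 85160 L/s.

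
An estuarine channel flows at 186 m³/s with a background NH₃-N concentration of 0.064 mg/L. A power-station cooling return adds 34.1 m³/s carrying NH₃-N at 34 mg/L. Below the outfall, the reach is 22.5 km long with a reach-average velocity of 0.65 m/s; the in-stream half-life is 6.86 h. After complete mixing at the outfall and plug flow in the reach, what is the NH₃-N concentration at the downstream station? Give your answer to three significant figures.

2.01 mg/L

After mixing, C = (186.0·0.06400 + 34.10·34.00) / 220.1 = 1171/220.1 = 5.322 mg/L.
Travel time t = 22.5·1000 / 0.65 = 34620 s = 9.615 h.
Half-life 6.86 h → k = ln 2 / 6.86 = 0.1010 h⁻¹ = 2.425 d⁻¹.
Applying C = C₀e^(−kt): 5.322 × 0.3785 = 2.014 mg/L.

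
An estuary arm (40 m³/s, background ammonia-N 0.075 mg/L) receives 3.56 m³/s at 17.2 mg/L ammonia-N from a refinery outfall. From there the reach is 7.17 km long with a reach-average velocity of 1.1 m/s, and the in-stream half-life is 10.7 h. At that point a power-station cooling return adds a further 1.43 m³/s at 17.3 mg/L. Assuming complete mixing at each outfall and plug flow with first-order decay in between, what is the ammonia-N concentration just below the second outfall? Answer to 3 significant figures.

1.82 mg/L

Flow-weighted average: C = (40.00·0.07500 + 3.560·17.20) / 43.56 = 64.23/43.56 = 1.475 mg/L; combined flow 43.56 m³/s.
Travel time t = 7.17·1000 / 1.1 = 6518 s = 1.811 h.
Half-life 10.7 h → k = ln 2 / 10.7 = 0.06478 h⁻¹ = 1.555 d⁻¹.
Decay over the reach: 1.475·exp(−kt) = 1.475·0.8893 = 1.311 mg/L.
At the second outfall, C = (43.56·1.311 + 1.430·17.30) / (43.56 + 1.430) = 1.820 mg/L.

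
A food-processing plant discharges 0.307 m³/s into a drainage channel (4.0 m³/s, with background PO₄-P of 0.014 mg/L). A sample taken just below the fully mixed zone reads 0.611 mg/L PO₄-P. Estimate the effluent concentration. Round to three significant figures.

8.39 mg/L

Mass balance: 4.000·0.01400 + 0.3070·Cₑ = 4.307·0.6110
→ Cₑ = (4.307·0.6110 − 4.000·0.01400) / 0.3070 = 8.390 mg/L.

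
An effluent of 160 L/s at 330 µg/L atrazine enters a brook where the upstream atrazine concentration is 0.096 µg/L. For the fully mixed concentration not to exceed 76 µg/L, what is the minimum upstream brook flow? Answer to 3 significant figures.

Set C_mix = 76: (Q·0.09600 + 160.0·330.0) / (Q + 160.0) = 76
→ Q = 160.0·(330.0 − 76)/(76 − 0.09600) = 535.4 L/s.

535 L/s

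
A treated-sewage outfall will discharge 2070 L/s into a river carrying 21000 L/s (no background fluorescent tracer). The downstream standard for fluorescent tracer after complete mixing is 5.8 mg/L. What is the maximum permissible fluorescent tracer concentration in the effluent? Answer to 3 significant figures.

At the limit, (Qr·Cr + Qe·Cₑ)/(Qr + Qe) = 5.8:
Cₑ = (23070·5.8 − 21000·0) / 2070 = 64.64 mg/L.

64.6 mg/L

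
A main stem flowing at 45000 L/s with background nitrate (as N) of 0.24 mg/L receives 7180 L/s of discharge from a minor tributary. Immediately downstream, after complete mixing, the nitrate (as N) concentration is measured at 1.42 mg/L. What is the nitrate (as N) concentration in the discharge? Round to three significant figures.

Mass balance: 45000·0.2400 + 7180·Cₑ = 52180·1.420
→ Cₑ = (52180·1.420 − 45000·0.2400) / 7180 = 8.816 mg/L.

8.82 mg/L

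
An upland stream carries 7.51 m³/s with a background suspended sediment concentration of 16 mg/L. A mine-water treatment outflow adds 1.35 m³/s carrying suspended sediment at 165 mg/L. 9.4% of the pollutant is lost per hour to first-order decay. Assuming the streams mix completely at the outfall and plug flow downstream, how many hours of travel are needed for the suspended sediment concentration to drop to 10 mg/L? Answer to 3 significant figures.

Mass balance: C = (7.510·16.00 + 1.350·165.0) / 8.860 = 342.9/8.860 = 38.70 mg/L.
9.4%/h lost → k = −ln(1 − 0.094) = 0.09872 h⁻¹.
38.70·exp(−k·t) = 10 → t = ln(38.70/10)/k = 49350 s = 13.71 h.

13.7 h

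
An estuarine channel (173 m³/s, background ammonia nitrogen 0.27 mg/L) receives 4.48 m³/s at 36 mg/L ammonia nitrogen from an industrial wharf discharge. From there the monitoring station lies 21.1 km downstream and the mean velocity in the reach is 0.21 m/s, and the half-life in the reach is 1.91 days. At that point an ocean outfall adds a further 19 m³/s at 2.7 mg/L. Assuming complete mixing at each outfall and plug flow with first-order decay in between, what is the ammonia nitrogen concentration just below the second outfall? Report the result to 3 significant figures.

Mass balance: C = (173.0·0.2700 + 4.480·36.00) / 177.5 = 208.0/177.5 = 1.172 mg/L; combined flow 177.5 m³/s.
Travel time t = 21.1·1000 / 0.21 = 100500 s = 27.91 h.
Half-life 1.91 d → k = ln 2 / 1.91 = 0.3629 d⁻¹.
After decay, C = 1.172 × e^(−kt) = 1.172 × 0.6557 = 0.7684 mg/L.
At the second outfall, C = (177.5·0.7684 + 19.00·2.700) / (177.5 + 19.00) = 0.9552 mg/L.

0.955 mg/L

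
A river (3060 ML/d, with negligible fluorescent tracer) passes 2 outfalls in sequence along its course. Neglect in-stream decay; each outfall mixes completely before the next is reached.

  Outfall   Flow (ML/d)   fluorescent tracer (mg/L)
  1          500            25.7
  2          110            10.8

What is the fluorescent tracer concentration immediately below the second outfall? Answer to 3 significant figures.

After outfall 1: Q = 3060 + 500.0 = 3560 ML/d; C = (3060·0 + 500.0·25.70)/3560 = 3.610 mg/L.
After outfall 2: Q = 3560 + 110.0 = 3670 ML/d; C = (3560·3.610 + 110.0·10.80)/3670 = 3.825 mg/L.

3.83 mg/L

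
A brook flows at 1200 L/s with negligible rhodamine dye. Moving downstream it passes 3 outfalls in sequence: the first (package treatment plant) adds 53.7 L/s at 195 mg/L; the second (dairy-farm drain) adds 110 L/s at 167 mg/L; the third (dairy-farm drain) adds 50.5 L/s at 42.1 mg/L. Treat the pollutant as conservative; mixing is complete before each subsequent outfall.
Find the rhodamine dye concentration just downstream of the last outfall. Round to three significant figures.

21.9 mg/L

Below outfall 1: Q → 1254 L/s, C = (1200·0 + 53.70·195.0)/1254 = 8.352 mg/L.
Below outfall 2: Q → 1364 L/s, C = (1254·8.352 + 110.0·167.0)/1364 = 21.15 mg/L.
Below outfall 3: Q → 1414 L/s, C = (1364·21.15 + 50.50·42.10)/1414 = 21.90 mg/L.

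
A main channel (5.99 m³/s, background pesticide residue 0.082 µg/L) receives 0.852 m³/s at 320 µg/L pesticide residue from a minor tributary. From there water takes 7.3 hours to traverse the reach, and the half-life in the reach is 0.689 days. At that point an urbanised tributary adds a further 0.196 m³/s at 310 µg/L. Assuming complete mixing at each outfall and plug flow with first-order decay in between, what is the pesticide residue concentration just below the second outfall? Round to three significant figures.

37.2 µg/L

After mixing, C = (5.990·0.08200 + 0.8520·320.0) / 6.842 = 273.1/6.842 = 39.92 µg/L; combined flow 6.842 m³/s.
Half-life 0.689 d → k = ln 2 / 0.689 = 1.006 d⁻¹.
First-order decay: C = 39.92·exp(−k·t) = 39.92·0.7364 = 29.40 µg/L.
At the second outfall, C = (6.842·29.40 + 0.1960·310.0) / (6.842 + 0.1960) = 37.21 µg/L.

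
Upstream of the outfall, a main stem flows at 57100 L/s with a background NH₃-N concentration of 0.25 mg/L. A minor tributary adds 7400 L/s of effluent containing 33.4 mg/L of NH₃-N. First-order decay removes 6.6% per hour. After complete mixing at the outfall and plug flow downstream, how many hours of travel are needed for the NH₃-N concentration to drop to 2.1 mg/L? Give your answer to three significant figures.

Flow-weighted average: C = (57100·0.2500 + 7400·33.40) / 64500 = 261400/64500 = 4.053 mg/L.
6.6%/h lost → k = −ln(1 − 0.066) = 0.06828 h⁻¹.
4.053·exp(−k·t) = 2.1 → t = ln(4.053/2.1)/k = 34670 s = 9.631 h.

9.63 h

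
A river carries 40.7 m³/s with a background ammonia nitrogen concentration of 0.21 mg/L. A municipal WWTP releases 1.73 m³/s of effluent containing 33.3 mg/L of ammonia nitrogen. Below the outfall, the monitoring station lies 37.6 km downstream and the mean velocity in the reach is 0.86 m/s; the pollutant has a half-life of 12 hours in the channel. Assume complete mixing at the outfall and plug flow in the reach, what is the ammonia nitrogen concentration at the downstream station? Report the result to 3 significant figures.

0.773 mg/L

Mixed concentration C = ΣQC/ΣQ = (40.70·0.2100 + 1.730·33.30) / 42.43 = 66.16/42.43 = 1.559 mg/L.
Travel time t = 37.6·1000 / 0.86 = 43720 s = 12.14 h.
Half-life 12 h → k = ln 2 / 12 = 0.05776 h⁻¹ = 1.386 d⁻¹.
Decay over the reach: 1.559·exp(−kt) = 1.559·0.4958 = 0.7731 mg/L.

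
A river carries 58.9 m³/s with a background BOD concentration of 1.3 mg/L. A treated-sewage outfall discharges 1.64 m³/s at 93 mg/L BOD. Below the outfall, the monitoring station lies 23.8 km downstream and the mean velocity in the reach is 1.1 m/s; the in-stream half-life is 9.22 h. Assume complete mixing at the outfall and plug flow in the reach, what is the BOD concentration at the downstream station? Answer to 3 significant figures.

2.41 mg/L

Mass balance: C = (58.90·1.300 + 1.640·93.00) / 60.54 = 229.1/60.54 = 3.784 mg/L.
Travel time t = 23.8·1000 / 1.1 = 21640 s = 6.010 h.
Half-life 9.22 h → k = ln 2 / 9.22 = 0.07518 h⁻¹ = 1.804 d⁻¹.
After decay, C = 3.784 × e^(−kt) = 3.784 × 0.6365 = 2.408 mg/L.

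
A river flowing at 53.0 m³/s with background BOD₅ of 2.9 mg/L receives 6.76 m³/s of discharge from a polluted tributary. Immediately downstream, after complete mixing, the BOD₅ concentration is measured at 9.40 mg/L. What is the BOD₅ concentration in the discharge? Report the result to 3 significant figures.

60.4 mg/L

Mass balance: 53.00·2.900 + 6.760·Cₑ = 59.76·9.400
→ Cₑ = (59.76·9.400 − 53.00·2.900) / 6.760 = 60.36 mg/L.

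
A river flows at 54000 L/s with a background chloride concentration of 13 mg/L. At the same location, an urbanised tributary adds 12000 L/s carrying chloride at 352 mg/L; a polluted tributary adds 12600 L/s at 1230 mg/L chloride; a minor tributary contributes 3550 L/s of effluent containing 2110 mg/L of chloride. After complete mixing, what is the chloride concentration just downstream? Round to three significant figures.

Mass balance: C = (54000·13.00 + 12000·352.0 + 12600·1230 + 3550·2110) / 82150 = 27910000/82150 = 339.8 mg/L.

340 mg/L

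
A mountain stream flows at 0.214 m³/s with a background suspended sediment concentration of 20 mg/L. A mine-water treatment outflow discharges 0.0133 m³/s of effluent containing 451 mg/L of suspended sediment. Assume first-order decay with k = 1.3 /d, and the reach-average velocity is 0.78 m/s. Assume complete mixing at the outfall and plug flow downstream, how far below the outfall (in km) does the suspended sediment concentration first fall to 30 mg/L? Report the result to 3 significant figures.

21.3 km

Mixed concentration C = ΣQC/ΣQ = (0.2140·20.00 + 0.01330·451.0) / 0.2273 = 10.28/0.2273 = 45.22 mg/L.
Set 45.22·exp(−k·t) = 30 → t = ln(45.22/30)/k = 27270 s = 7.575 h.
Distance = v·t = 0.78·27270 = 21270 m = 21.27 km.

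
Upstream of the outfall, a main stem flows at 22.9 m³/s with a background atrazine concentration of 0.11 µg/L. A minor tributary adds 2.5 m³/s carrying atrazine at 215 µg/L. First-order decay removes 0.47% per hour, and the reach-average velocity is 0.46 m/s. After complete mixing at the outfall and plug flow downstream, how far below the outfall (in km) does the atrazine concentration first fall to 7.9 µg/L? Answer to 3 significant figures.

Mixed concentration C = ΣQC/ΣQ = (22.90·0.1100 + 2.500·215.0) / 25.40 = 540.0/25.40 = 21.26 µg/L.
0.47%/h lost → k = −ln(1 − 0.0047) = 0.004711 h⁻¹.
Set 21.26·exp(−k·t) = 7.9 → t = ln(21.26/7.9)/k = 756500 s = 210.1 h.
Distance = v·t = 0.46·756500 = 348000 m = 348.0 km.

348 km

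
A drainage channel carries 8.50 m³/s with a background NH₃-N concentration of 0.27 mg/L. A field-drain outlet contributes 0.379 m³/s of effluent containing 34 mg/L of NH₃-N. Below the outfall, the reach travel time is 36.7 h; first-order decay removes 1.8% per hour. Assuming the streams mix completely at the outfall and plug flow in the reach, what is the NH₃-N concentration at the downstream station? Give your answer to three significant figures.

0.878 mg/L

Mass balance: C = (8.500·0.2700 + 0.3790·34.00) / 8.879 = 15.18/8.879 = 1.710 mg/L.
1.8%/h lost → k = −ln(1 − 0.018) = 0.01816 h⁻¹.
Applying C = C₀e^(−kt): 1.710 × 0.5134 = 0.8779 mg/L.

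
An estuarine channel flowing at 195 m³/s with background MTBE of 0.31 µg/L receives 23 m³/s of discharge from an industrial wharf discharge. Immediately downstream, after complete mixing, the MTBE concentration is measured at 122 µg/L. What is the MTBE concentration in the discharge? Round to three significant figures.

Mass balance: 195.0·0.3100 + 23.00·Cₑ = 218.0·122.0
→ Cₑ = (218.0·122.0 − 195.0·0.3100) / 23.00 = 1154 µg/L.

1150 µg/L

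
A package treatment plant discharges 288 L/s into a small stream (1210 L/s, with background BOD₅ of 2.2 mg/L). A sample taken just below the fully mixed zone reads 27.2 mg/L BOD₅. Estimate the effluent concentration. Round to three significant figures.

132 mg/L

Mass balance: 1210·2.200 + 288.0·Cₑ = 1498·27.20
→ Cₑ = (1498·27.20 − 1210·2.200) / 288.0 = 132.2 mg/L.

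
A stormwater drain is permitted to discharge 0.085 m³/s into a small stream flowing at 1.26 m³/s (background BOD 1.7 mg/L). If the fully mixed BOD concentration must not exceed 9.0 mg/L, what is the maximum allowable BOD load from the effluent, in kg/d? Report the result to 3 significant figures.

861 kg/d

Mass balance at the limit: 1.260·1.700 + 0.08500·Cₑ = 1.345·9.0 → Cₑ = 117.2 mg/L.
Load = 0.08500 m³/s × 117.2 g/m³ × 86 400 s/d = 860.8 kg/d.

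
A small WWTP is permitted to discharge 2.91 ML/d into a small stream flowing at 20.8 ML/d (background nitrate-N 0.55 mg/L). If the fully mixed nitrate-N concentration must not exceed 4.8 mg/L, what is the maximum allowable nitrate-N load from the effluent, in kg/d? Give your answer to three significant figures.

Mass balance at the limit: 20.80·0.5500 + 2.910·Cₑ = 23.71·4.8 → Cₑ = 35.18 mg/L.
2.910 ML/d = 0.03368 m³/s. Load = 0.03368 m³/s × 35.18 g/m³ × 86 400 s/d = 102.4 kg/d.

102 kg/d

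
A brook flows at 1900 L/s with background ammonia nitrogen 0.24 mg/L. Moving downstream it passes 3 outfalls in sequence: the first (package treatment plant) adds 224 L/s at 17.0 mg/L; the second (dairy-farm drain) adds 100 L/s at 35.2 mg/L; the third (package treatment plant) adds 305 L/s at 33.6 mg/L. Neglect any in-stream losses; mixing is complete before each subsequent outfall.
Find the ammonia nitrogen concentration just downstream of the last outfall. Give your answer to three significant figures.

Below outfall 1: Q → 2124 L/s, C = (1900·0.2400 + 224.0·17.00)/2124 = 2.008 mg/L.
Below outfall 2: Q → 2224 L/s, C = (2124·2.008 + 100.0·35.20)/2224 = 3.500 mg/L.
Below outfall 3: Q → 2529 L/s, C = (2224·3.500 + 305.0·33.60)/2529 = 7.130 mg/L.

7.13 mg/L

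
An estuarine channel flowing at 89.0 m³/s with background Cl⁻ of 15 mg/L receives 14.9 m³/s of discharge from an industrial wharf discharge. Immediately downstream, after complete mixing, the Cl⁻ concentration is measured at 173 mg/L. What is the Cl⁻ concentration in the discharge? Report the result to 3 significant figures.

Mass balance: 89.00·15.00 + 14.90·Cₑ = 103.9·173.0
→ Cₑ = (103.9·173.0 − 89.00·15.00) / 14.90 = 1117 mg/L.

1120 mg/L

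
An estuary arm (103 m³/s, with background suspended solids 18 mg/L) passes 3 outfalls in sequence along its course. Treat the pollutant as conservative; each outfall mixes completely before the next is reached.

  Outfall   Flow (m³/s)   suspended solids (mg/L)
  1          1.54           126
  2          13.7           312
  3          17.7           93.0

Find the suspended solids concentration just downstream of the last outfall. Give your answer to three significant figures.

58.6 mg/L

After outfall 1: Q = 103.0 + 1.540 = 104.5 m³/s; C = (103.0·18.00 + 1.540·126.0)/104.5 = 19.59 mg/L.
After outfall 2: Q = 104.5 + 13.70 = 118.2 m³/s; C = (104.5·19.59 + 13.70·312.0)/118.2 = 53.47 mg/L.
After outfall 3: Q = 118.2 + 17.70 = 135.9 m³/s; C = (118.2·53.47 + 17.70·93.00)/135.9 = 58.62 mg/L.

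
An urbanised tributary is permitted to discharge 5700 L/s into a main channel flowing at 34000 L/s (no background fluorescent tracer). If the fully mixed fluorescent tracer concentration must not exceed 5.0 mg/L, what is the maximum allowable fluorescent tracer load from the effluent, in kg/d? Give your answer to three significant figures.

Mass balance at the limit: 34000·0 + 5700·Cₑ = 39700·5.0 → Cₑ = 34.82 mg/L.
5700 L/s = 5.700 m³/s. Load = 5.700 m³/s × 34.82 g/m³ × 86 400 s/d = 17150 kg/d.

17200 kg/d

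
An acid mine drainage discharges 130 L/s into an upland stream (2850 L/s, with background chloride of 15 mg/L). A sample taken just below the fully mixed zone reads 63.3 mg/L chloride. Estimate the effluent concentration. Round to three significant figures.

Mass balance: 2850·15.00 + 130.0·Cₑ = 2980·63.30
→ Cₑ = (2980·63.30 − 2850·15.00) / 130.0 = 1122 mg/L.

1120 mg/L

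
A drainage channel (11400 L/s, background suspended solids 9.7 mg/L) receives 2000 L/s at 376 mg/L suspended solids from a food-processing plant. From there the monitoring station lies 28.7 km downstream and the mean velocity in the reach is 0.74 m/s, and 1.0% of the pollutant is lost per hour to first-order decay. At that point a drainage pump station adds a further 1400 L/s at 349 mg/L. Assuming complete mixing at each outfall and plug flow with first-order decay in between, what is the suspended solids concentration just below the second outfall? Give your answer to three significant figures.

85.3 mg/L

Mass balance: C = (11400·9.700 + 2000·376.0) / 13400 = 862600/13400 = 64.37 mg/L; combined flow 13400 L/s.
Travel time t = 28.7·1000 / 0.74 = 38780 s = 10.77 h.
1.0%/h lost → k = −ln(1 − 0.01) = 0.01005 h⁻¹.
Applying C = C₀e^(−kt): 64.37 × 0.8974 = 57.77 mg/L.
At the second outfall, C = (13400·57.77 + 1400·349.0) / (13400 + 1400) = 85.32 mg/L.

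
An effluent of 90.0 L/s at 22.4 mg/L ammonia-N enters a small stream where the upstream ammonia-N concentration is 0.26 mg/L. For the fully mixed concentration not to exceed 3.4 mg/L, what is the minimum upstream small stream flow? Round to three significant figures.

Set C_mix = 3.4: (Q·0.2600 + 90.00·22.40) / (Q + 90.00) = 3.4
→ Q = 90.00·(22.40 − 3.4)/(3.4 − 0.2600) = 544.6 L/s.

545 L/s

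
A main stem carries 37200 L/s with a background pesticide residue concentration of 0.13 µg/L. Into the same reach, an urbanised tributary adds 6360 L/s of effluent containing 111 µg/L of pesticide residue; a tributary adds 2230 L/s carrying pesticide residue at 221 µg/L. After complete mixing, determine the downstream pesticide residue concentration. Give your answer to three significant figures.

26.3 µg/L

Flow-weighted average: C = (37200·0.1300 + 6360·111.0 + 2230·221.0) / 45790 = 1204000/45790 = 26.29 µg/L.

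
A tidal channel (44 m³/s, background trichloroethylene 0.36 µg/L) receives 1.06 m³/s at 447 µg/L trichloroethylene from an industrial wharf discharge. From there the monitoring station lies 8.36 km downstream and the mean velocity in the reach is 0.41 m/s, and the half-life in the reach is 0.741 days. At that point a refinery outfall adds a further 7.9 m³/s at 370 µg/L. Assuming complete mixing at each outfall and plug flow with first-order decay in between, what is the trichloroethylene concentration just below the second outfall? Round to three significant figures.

62.6 µg/L

Conservation of mass: C = (44.00·0.3600 + 1.060·447.0) / 45.06 = 489.7/45.06 = 10.87 µg/L; combined flow 45.06 m³/s.
Travel time t = 8.36·1000 / 0.41 = 20390 s = 5.664 h.
Half-life 0.741 d → k = ln 2 / 0.741 = 0.9354 d⁻¹.
Applying C = C₀e^(−kt): 10.87 × 0.8019 = 8.714 µg/L.
At the second outfall, C = (45.06·8.714 + 7.900·370.0) / (45.06 + 7.900) = 62.61 µg/L.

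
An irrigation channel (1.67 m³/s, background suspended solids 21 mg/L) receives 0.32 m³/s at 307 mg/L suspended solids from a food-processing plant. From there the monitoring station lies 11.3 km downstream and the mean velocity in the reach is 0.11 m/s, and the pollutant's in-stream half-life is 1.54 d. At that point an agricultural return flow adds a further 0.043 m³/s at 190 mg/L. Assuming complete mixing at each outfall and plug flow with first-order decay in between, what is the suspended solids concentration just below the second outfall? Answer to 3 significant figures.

42.4 mg/L

Mass balance: C = (1.670·21.00 + 0.3200·307.0) / 1.990 = 133.3/1.990 = 66.99 mg/L; combined flow 1.990 m³/s.
Travel time t = 11.3·1000 / 0.11 = 102700 s = 28.54 h.
Half-life 1.54 d → k = ln 2 / 1.54 = 0.4501 d⁻¹.
Decay over the reach: 66.99·exp(−kt) = 66.99·0.5856 = 39.23 mg/L.
At the second outfall, C = (1.990·39.23 + 0.04300·190.0) / (1.990 + 0.04300) = 42.42 mg/L.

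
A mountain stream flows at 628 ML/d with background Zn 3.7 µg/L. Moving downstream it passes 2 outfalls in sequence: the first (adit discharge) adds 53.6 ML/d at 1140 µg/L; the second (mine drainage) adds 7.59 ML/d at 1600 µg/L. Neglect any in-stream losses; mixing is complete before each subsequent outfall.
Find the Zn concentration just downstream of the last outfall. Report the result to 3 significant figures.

110 µg/L

After outfall 1: Q = 628.0 + 53.60 = 681.6 ML/d; C = (628.0·3.700 + 53.60·1140)/681.6 = 93.06 µg/L.
After outfall 2: Q = 681.6 + 7.590 = 689.2 ML/d; C = (681.6·93.06 + 7.590·1600)/689.2 = 109.7 µg/L.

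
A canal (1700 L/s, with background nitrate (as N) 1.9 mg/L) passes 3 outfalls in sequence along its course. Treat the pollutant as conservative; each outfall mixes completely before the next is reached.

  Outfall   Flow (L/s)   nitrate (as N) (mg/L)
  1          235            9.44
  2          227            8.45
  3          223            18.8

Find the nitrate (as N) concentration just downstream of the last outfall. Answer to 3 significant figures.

Outfall 1: combined Q = 1935 L/s; C = (1700·1.900 + 235.0·9.440)/1935 = 2.816 mg/L.
Outfall 2: combined Q = 2162 L/s; C = (1935·2.816 + 227.0·8.450)/2162 = 3.407 mg/L.
Outfall 3: combined Q = 2385 L/s; C = (2162·3.407 + 223.0·18.80)/2385 = 4.847 mg/L.

4.85 mg/L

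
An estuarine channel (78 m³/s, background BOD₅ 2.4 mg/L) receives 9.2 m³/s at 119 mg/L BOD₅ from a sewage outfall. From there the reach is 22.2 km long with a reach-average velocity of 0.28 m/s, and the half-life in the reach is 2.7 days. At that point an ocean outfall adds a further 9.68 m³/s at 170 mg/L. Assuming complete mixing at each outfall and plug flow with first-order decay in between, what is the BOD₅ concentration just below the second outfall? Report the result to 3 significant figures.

Mass balance: C = (78.00·2.400 + 9.200·119.0) / 87.20 = 1282/87.20 = 14.70 mg/L; combined flow 87.20 m³/s.
Travel time t = 22.2·1000 / 0.28 = 79290 s = 22.02 h.
Half-life 2.7 d → k = ln 2 / 2.7 = 0.2567 d⁻¹.
Applying C = C₀e^(−kt): 14.70 × 0.7901 = 11.62 mg/L.
Second outfall: C = (87.20·11.62 + 9.680·170.0)/96.88 = 27.44 mg/L.

27.4 mg/L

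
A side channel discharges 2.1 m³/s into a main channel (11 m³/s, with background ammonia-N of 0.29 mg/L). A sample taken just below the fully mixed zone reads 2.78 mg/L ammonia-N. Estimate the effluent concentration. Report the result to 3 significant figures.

15.8 mg/L

Mass balance: 11.00·0.2900 + 2.100·Cₑ = 13.10·2.780
→ Cₑ = (13.10·2.780 − 11.00·0.2900) / 2.100 = 15.82 mg/L.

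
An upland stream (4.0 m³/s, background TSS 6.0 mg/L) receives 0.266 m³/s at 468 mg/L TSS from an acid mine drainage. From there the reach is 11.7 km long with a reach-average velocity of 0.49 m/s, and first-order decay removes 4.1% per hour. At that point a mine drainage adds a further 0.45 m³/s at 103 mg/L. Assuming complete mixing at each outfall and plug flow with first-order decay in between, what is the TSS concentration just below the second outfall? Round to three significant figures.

Mass balance: C = (4.000·6.000 + 0.2660·468.0) / 4.266 = 148.5/4.266 = 34.81 mg/L; combined flow 4.266 m³/s.
Travel time t = 11.7·1000 / 0.49 = 23880 s = 6.633 h.
4.1%/h lost → k = −ln(1 − 0.041) = 0.04186 h⁻¹.
After decay, C = 34.81 × e^(−kt) = 34.81 × 0.7575 = 26.37 mg/L.
Second outfall: C = (4.266·26.37 + 0.4500·103.0)/4.716 = 33.68 mg/L.

33.7 mg/L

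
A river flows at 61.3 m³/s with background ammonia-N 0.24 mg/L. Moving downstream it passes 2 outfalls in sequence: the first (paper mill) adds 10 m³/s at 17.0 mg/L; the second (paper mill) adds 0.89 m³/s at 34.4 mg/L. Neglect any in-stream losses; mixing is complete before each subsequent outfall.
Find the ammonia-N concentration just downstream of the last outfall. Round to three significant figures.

2.98 mg/L

Outfall 1: combined Q = 71.30 m³/s; C = (61.30·0.2400 + 10.00·17.00)/71.30 = 2.591 mg/L.
Outfall 2: combined Q = 72.19 m³/s; C = (71.30·2.591 + 0.8900·34.40)/72.19 = 2.983 mg/L.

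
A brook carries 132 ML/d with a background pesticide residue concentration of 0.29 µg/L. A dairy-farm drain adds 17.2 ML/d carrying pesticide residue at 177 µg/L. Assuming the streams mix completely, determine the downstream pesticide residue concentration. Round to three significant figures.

Mixed concentration C = ΣQC/ΣQ = (132.0·0.2900 + 17.20·177.0) / 149.2 = 3083/149.2 = 20.66 µg/L.

20.7 µg/L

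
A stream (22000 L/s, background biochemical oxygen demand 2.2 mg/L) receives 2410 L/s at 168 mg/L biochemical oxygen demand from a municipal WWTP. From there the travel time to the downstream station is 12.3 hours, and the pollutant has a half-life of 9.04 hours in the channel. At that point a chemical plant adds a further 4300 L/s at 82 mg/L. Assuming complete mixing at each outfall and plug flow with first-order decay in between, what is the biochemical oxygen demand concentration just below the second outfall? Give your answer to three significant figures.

Conservation of mass: C = (22000·2.200 + 2410·168.0) / 24410 = 453300/24410 = 18.57 mg/L; combined flow 24410 L/s.
Half-life 9.04 h → k = ln 2 / 9.04 = 0.07668 h⁻¹ = 1.840 d⁻¹.
First-order decay: C = 18.57·exp(−k·t) = 18.57·0.3894 = 7.231 mg/L.
Second outfall: C = (24410·7.231 + 4300·82.00)/28710 = 18.43 mg/L.

18.4 mg/L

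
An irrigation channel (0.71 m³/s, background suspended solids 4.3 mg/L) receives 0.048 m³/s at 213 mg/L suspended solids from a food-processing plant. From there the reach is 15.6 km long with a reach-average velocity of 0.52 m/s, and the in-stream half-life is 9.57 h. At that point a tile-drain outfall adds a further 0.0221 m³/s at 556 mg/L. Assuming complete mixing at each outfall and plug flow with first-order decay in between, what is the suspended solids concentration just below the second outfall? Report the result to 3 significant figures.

25.1 mg/L

Flow-weighted average: C = (0.7100·4.300 + 0.04800·213.0) / 0.7580 = 13.28/0.7580 = 17.52 mg/L; combined flow 0.7580 m³/s.
Travel time t = 15.6·1000 / 0.52 = 30000 s = 8.333 h.
Half-life 9.57 h → k = ln 2 / 9.57 = 0.07243 h⁻¹ = 1.738 d⁻¹.
After decay, C = 17.52 × e^(−kt) = 17.52 × 0.5469 = 9.579 mg/L.
Second outfall: C = (0.7580·9.579 + 0.02210·556.0)/0.7801 = 25.06 mg/L.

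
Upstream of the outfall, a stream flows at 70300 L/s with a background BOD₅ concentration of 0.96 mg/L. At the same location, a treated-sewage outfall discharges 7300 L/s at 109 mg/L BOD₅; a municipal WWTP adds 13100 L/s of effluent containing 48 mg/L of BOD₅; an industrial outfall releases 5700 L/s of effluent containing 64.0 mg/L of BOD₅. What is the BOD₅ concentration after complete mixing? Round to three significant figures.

19.3 mg/L

Mixed concentration C = ΣQC/ΣQ = (70300·0.9600 + 7300·109.0 + 13100·48.00 + 5700·64.00) / 96400 = 1857000/96400 = 19.26 mg/L.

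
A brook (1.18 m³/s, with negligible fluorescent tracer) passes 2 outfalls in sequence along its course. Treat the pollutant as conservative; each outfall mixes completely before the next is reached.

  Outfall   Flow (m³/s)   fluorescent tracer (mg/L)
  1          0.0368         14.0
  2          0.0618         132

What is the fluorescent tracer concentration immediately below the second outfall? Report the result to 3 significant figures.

6.78 mg/L

Below outfall 1: Q → 1.217 m³/s, C = (1.180·0 + 0.03680·14.00)/1.217 = 0.4234 mg/L.
Below outfall 2: Q → 1.279 m³/s, C = (1.217·0.4234 + 0.06180·132.0)/1.279 = 6.783 mg/L.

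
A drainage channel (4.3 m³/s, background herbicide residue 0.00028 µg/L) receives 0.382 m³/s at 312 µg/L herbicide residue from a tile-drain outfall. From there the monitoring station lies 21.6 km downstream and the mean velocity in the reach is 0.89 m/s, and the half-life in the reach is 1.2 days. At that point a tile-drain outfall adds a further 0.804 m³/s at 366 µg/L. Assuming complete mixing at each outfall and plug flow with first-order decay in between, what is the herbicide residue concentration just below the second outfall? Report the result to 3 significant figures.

72.1 µg/L

Flow-weighted average: C = (4.300·0.0002800 + 0.3820·312.0) / 4.682 = 119.2/4.682 = 25.46 µg/L; combined flow 4.682 m³/s.
Travel time t = 21.6·1000 / 0.89 = 24270 s = 6.742 h.
Half-life 1.2 d → k = ln 2 / 1.2 = 0.5776 d⁻¹.
After decay, C = 25.46 × e^(−kt) = 25.46 × 0.8502 = 21.64 µg/L.
At the second outfall, C = (4.682·21.64 + 0.8040·366.0) / (4.682 + 0.8040) = 72.11 µg/L.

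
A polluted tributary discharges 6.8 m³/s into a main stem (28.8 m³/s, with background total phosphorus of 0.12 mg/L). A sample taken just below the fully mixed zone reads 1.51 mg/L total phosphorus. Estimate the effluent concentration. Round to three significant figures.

7.40 mg/L

Mass balance: 28.80·0.1200 + 6.800·Cₑ = 35.60·1.510
→ Cₑ = (35.60·1.510 − 28.80·0.1200) / 6.800 = 7.397 mg/L.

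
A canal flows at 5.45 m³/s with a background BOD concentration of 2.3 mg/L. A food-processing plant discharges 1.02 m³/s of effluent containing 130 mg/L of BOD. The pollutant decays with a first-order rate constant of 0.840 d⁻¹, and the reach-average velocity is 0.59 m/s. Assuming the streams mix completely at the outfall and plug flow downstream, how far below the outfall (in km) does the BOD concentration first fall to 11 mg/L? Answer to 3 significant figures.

43.2 km

Mixed concentration C = ΣQC/ΣQ = (5.450·2.300 + 1.020·130.0) / 6.470 = 145.1/6.470 = 22.43 mg/L.
Set 22.43·exp(−k·t) = 11 → t = ln(22.43/11)/k = 73300 s = 20.36 h.
Distance = v·t = 0.59·73300 = 43240 m = 43.24 km.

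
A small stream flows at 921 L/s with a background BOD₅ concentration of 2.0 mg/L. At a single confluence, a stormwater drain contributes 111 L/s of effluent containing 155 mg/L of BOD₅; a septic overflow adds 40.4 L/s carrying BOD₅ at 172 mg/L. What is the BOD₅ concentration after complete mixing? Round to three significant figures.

24.2 mg/L

Flow-weighted average: C = (921.0·2.000 + 111.0·155.0 + 40.40·172.0) / 1072 = 26000/1072 = 24.24 mg/L.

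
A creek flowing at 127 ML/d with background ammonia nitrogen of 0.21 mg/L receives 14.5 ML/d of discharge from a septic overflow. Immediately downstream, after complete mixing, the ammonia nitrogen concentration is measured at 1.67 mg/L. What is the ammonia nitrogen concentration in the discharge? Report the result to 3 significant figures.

Mass balance: 127.0·0.2100 + 14.50·Cₑ = 141.5·1.670
→ Cₑ = (141.5·1.670 − 127.0·0.2100) / 14.50 = 14.46 mg/L.

14.5 mg/L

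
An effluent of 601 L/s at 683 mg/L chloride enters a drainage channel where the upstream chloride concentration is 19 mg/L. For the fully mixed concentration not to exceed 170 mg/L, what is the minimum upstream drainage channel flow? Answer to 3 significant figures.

Set C_mix = 170: (Q·19.00 + 601.0·683.0) / (Q + 601.0) = 170
→ Q = 601.0·(683.0 − 170)/(170 − 19.00) = 2042 L/s.

2040 L/s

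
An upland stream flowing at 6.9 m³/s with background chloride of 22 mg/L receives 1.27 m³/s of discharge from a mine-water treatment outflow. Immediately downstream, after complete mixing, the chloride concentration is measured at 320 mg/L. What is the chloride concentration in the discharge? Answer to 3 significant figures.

1940 mg/L

Mass balance: 6.900·22.00 + 1.270·Cₑ = 8.170·320.0
→ Cₑ = (8.170·320.0 − 6.900·22.00) / 1.270 = 1939 mg/L.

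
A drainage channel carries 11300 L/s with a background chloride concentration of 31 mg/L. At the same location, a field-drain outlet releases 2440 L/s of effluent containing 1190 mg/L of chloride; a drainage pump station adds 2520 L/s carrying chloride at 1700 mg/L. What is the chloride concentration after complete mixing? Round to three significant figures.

Conservation of mass: C = (11300·31.00 + 2440·1190 + 2520·1700) / 16260 = 7538000/16260 = 463.6 mg/L.

464 mg/L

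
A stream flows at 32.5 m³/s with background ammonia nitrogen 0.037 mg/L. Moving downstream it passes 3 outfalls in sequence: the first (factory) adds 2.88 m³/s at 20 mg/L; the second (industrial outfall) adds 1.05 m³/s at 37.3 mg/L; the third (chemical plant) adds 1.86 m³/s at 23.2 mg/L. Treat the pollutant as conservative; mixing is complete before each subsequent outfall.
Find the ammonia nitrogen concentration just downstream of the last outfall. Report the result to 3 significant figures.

3.69 mg/L

Below outfall 1: Q → 35.38 m³/s, C = (32.50·0.03700 + 2.880·20.00)/35.38 = 1.662 mg/L.
Below outfall 2: Q → 36.43 m³/s, C = (35.38·1.662 + 1.050·37.30)/36.43 = 2.689 mg/L.
Below outfall 3: Q → 38.29 m³/s, C = (36.43·2.689 + 1.860·23.20)/38.29 = 3.686 mg/L.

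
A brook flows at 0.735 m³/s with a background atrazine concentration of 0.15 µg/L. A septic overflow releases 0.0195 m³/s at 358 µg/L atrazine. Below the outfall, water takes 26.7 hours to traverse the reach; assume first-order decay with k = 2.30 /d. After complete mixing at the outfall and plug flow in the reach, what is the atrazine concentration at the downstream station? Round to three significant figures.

Conservation of mass: C = (0.7350·0.1500 + 0.01950·358.0) / 0.7545 = 7.091/0.7545 = 9.399 µg/L.
First-order decay: C = 9.399·exp(−k·t) = 9.399·0.07740 = 0.7275 µg/L.

0.727 µg/L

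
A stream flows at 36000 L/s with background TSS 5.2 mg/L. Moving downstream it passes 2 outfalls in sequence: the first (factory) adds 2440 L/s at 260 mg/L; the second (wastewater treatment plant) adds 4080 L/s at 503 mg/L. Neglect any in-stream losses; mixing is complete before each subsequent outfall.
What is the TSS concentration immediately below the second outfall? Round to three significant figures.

67.6 mg/L

Below outfall 1: Q → 38440 L/s, C = (36000·5.200 + 2440·260.0)/38440 = 21.37 mg/L.
Below outfall 2: Q → 42520 L/s, C = (38440·21.37 + 4080·503.0)/42520 = 67.59 mg/L.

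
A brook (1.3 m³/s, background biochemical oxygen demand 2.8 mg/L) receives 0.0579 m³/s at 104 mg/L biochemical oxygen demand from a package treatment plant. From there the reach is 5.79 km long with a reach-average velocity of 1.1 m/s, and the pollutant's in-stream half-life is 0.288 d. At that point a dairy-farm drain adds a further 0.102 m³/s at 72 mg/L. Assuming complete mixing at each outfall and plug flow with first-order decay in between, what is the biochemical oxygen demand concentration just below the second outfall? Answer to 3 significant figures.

10.7 mg/L

After mixing, C = (1.300·2.800 + 0.05790·104.0) / 1.358 = 9.662/1.358 = 7.115 mg/L; combined flow 1.358 m³/s.
Travel time t = 5.79·1000 / 1.1 = 5264 s = 1.462 h.
Half-life 0.288 d → k = ln 2 / 0.288 = 2.407 d⁻¹.
Decay over the reach: 7.115·exp(−kt) = 7.115·0.8636 = 6.145 mg/L.
At the second outfall, C = (1.358·6.145 + 0.1020·72.00) / (1.358 + 0.1020) = 10.75 mg/L.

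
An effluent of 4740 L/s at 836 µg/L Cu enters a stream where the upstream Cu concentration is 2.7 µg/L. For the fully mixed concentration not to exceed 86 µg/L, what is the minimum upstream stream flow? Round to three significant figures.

Set C_mix = 86: (Q·2.700 + 4740·836.0) / (Q + 4740) = 86
→ Q = 4740·(836.0 − 86)/(86 − 2.700) = 42680 L/s.

42700 L/s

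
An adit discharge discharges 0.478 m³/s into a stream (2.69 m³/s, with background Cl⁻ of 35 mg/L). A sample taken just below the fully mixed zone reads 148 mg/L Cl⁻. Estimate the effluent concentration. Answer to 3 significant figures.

784 mg/L

Mass balance: 2.690·35.00 + 0.4780·Cₑ = 3.168·148.0
→ Cₑ = (3.168·148.0 − 2.690·35.00) / 0.4780 = 783.9 mg/L.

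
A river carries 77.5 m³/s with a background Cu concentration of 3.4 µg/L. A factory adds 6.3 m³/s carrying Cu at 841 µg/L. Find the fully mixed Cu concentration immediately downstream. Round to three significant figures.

66.4 µg/L

Mixed concentration C = ΣQC/ΣQ = (77.50·3.400 + 6.300·841.0) / 83.80 = 5562/83.80 = 66.37 µg/L.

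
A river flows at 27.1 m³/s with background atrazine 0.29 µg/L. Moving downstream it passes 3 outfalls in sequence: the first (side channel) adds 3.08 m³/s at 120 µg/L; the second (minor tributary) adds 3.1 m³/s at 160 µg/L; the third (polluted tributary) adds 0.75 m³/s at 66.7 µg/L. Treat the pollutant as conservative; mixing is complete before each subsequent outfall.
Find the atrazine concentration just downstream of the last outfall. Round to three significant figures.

27.1 µg/L

After outfall 1: Q = 27.10 + 3.080 = 30.18 m³/s; C = (27.10·0.2900 + 3.080·120.0)/30.18 = 12.51 µg/L.
After outfall 2: Q = 30.18 + 3.100 = 33.28 m³/s; C = (30.18·12.51 + 3.100·160.0)/33.28 = 26.25 µg/L.
After outfall 3: Q = 33.28 + 0.7500 = 34.03 m³/s; C = (33.28·26.25 + 0.7500·66.70)/34.03 = 27.14 µg/L.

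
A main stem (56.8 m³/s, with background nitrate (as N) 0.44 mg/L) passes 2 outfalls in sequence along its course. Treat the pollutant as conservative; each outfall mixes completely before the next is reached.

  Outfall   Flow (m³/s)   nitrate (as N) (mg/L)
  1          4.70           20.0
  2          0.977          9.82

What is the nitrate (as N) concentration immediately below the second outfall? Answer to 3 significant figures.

2.06 mg/L

Below outfall 1: Q → 61.50 m³/s, C = (56.80·0.4400 + 4.700·20.00)/61.50 = 1.935 mg/L.
Below outfall 2: Q → 62.48 m³/s, C = (61.50·1.935 + 0.9770·9.820)/62.48 = 2.058 mg/L.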